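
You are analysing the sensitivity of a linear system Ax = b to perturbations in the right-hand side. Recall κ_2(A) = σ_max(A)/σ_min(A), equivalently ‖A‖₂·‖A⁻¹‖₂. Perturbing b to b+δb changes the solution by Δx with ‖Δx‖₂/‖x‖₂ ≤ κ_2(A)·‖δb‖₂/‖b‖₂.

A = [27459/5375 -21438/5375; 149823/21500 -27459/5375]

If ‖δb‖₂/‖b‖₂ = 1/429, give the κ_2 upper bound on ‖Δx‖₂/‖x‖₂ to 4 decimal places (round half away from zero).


0.1604

M = AᵀA = [1380435129/18490000 -258746157/4622500; -258746157/4622500 48543381/1155625]. tr(M)=86285169/739600, det(M)=531441/184900
solving λ² − 86285169/739600·λ + 531441/184900 = 0 gives λ = 2916/25, 729/29584
κ_2(A) = √(λ_max/λ_min) = √((2916/25) / (729/29584)) = 68.8000
κ_2(A)·‖δb‖/‖b‖ = 0.1604


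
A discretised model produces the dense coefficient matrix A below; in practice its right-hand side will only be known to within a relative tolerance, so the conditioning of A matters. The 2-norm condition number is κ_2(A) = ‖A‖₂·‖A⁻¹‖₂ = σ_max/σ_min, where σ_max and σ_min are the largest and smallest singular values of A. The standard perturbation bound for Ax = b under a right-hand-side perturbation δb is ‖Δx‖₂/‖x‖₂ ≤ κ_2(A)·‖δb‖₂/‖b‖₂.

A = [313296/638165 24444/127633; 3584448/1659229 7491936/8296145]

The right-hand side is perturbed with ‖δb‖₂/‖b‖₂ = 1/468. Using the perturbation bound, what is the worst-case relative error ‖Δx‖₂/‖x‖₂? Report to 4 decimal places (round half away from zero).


AᵀA = [200948707584/40943499025 16745206464/8188699805; 16745206464/8188699805 34892076816/40943499025]; tr = 55820304/9690769, det = 5308416/6056730625
solving λ² − 55820304/9690769·λ + 5308416/6056730625 = 0 gives λ = 144/25, 36864/242269225
κ = σ_max/σ_min = (12/5)/(192/15565) = 194.5625
κ_2(A)·‖δb‖/‖b‖ = 0.4157

0.4157


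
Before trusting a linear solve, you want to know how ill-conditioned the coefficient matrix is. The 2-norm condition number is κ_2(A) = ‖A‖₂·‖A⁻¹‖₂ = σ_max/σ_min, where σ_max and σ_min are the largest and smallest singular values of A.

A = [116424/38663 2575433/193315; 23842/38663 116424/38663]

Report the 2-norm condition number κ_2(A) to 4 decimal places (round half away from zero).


form AᵀA = [8401540/889249 186627672/4446245; 186627672/4446245 4147363969/22231225] with trace 2592149/13225 and determinant 9604/13225
char-poly roots: 196 and 49/13225
κ = σ_max/σ_min = 14/(7/115) = 230.0000

230.0000


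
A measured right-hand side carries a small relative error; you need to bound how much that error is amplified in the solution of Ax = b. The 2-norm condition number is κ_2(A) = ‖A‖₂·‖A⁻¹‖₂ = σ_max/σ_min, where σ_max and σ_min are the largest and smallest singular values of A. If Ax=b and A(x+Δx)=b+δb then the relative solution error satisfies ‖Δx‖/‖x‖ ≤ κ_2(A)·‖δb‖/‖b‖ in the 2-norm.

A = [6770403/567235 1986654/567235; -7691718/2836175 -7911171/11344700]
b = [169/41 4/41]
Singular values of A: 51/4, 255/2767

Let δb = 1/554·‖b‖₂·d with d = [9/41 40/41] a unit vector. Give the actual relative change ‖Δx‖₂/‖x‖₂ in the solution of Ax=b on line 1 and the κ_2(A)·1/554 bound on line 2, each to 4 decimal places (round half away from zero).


largest singular value 51/4, smallest 255/2767
κ_2(A) = (51/4) / (255/2767) = 138.3500
κ_2(A)·‖δb‖/‖b‖ = 0.2497
solve Ax = b  →  x = [-2.7371 10.5048]
‖b‖ = 4.1231, ‖x‖ = 10.8555
re-solving with b+δb shifts x by Δx of norm 0.0808
relative error = 0.0074
so the bound overstates the realised error by a factor of ≈ 33.5688 (computed from the unrounded values)

0.0074
0.2497


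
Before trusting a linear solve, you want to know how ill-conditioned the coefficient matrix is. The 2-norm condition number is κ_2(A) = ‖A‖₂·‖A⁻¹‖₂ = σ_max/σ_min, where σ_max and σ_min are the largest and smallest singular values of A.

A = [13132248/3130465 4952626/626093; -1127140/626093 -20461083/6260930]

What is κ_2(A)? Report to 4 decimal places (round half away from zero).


AᵀA = [1208384923216/57987048025 453079085382/11597409605; 453079085382/11597409605 16991161817281/231948192100]; tr = 15103599661/160517780, det = 1416468496/5016180625
char-poly roots: 9409/100 and 602176/200647225
so κ_2 = √((9409/100) / (602176/200647225)) = 177.0625

177.0625


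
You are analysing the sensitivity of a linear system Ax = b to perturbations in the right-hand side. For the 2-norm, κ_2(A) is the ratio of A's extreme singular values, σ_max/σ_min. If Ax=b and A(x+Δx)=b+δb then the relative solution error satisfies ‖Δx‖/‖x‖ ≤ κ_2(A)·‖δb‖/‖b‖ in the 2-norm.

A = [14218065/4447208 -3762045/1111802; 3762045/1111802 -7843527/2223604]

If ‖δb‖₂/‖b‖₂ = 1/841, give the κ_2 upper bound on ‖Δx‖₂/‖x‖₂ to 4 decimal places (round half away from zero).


AᵀA = [509632691625/23516835904 -133774558155/5879208976; -133774558155/5879208976 140467117869/5879208976]; tr = 1274079861/27962944, det = 13286025/447407104
λ_max, λ_min = (1274079861/27962944 ± √1623186613112514921/781926237147136)/2 = 729/16, 18225/27962944
so κ_2 = √((729/16) / (18225/27962944)) = 264.4000
worst-case relative error ≤ 264.4000 × 1/841 = 0.3144

0.3144


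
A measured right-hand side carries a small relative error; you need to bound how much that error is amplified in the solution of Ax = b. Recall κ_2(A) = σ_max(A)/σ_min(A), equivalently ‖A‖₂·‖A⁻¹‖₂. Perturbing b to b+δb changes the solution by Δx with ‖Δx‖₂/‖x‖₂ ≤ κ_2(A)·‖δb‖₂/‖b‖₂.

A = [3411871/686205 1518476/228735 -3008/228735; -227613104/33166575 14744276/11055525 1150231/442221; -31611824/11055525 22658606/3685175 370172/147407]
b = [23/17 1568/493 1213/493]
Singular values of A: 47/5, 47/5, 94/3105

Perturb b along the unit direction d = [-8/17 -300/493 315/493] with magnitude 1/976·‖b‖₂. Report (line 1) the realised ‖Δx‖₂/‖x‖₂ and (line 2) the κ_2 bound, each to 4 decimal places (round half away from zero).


0.0043
0.3181

largest singular value 47/5, smallest 94/3105
κ = σ_max/σ_min = (47/5)/(94/3105) = 310.5000
bound on ‖Δx‖/‖x‖: κ·ε = 310.5000·1/976 = 0.3181
solve Ax = b  →  x = [-10.4141 7.9435 -30.3273]
‖b‖ = 4.2426, ‖x‖ = 33.0348
re-solving with b+δb shifts x by Δx of norm 0.1436
relative error = 0.0043
realised/bound (from unrounded values) ≈ 0.0137


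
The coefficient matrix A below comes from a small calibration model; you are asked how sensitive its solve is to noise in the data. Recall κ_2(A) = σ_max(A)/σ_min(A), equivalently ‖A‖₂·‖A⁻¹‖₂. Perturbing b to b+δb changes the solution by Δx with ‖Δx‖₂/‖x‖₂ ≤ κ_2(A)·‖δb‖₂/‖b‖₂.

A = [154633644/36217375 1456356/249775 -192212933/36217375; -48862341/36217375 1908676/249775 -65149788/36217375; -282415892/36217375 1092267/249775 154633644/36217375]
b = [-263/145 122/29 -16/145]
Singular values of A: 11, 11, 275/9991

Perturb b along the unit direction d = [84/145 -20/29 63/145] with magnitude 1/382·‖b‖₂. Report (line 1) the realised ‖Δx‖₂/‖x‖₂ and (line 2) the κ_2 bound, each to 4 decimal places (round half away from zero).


largest singular value 11, smallest 275/9991
κ = σ_max/σ_min = 11/(275/9991) = 399.6400
κ_2(A)·‖δb‖/‖b‖ = 1.0462
solve Ax = b  →  x = [-83.8097 -40.5161 -111.5947]
‖b‖₂ = 4.5826 and ‖x‖₂ = 145.3238
with δb = [0.0069 -0.0083 0.0052], A·Δx = δb → ‖Δx‖ = 0.4358
dividing the unrounded norms, ‖Δx‖/‖x‖ = 0.0030
tightness: 0.0030 against a bound of 1.0462 (unrounded ratio ≈ 0.0029)

0.0030
1.0462


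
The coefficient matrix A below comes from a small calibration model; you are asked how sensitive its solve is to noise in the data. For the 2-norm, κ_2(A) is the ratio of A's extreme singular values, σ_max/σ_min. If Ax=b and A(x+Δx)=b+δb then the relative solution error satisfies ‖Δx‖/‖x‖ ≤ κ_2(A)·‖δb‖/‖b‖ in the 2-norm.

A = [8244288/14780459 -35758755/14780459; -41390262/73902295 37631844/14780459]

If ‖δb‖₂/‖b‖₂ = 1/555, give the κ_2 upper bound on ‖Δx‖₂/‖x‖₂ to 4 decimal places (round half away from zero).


M = AᵀA = [4057504047684/6494113206025 -3604779139608/1298822641205; -3604779139608/1298822641205 3204333224721/259764528241]. tr(M)=50068908189/3863244025, det(M)=656100/154529761
solving λ² − 50068908189/3863244025·λ + 656100/154529761 = 0 gives λ = 324/25, 50625/154529761
σ_max=√(324/25)=(18/5), σ_min=√(50625/154529761)=(225/12431) → κ = 198.8960
worst-case relative error ≤ 198.8960 × 1/555 = 0.3584

0.3584


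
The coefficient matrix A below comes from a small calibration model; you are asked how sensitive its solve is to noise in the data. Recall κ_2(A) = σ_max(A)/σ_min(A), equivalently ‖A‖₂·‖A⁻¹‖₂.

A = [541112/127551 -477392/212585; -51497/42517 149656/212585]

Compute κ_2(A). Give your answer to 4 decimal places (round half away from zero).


AᵀA = [316669665625/16269257601 -56288609000/5423085867; -56288609000/5423085867 10012001600/1807695289]; tr = 1407535225/56295009, det = 4000000/56295009
λ_max, λ_min = (1407535225/56295009 ± √1980254689471800625/3169128038310081)/2 = 25, 160000/56295009
so κ_2 = √(25 / (160000/56295009)) = 93.7875

93.7875


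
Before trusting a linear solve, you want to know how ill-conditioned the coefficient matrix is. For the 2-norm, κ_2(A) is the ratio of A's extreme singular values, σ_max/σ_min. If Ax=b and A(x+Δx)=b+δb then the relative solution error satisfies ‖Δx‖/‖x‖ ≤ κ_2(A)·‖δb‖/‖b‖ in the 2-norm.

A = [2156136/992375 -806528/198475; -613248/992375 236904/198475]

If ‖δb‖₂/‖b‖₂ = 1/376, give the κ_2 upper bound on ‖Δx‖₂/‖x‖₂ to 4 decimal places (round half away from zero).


0.7452

form AᵀA = [8039992896/1575693025 -3014823936/315138605; -3014823936/315138605 1130577472/63027721] with trace 125620864/5452225 and determinant 36864/5452225
λ_max, λ_min = (125620864/5452225 ± √15779797508816896/29726757450625)/2 = 576/25, 64/218089
κ_2(A) = √(λ_max/λ_min) = √((576/25) / (64/218089)) = 280.2000
worst-case relative error ≤ 280.2000 × 1/376 = 0.7452


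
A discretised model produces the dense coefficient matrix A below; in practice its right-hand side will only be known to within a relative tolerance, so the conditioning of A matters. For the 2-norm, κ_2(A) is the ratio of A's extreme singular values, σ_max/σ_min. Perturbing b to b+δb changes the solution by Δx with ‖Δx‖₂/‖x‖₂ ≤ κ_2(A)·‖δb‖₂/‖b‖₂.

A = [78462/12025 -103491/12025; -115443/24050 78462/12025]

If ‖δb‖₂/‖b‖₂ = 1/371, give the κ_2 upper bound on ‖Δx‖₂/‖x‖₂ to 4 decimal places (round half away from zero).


0.3889

form AᵀA = [1518089121/23136100 -505962207/5784025; -505962207/5784025 674666901/5784025] with trace 168670269/925444 and determinant 1476225/925444
char-poly roots: 729/4 and 2025/231361
κ = σ_max/σ_min = (27/2)/(45/481) = 144.3000
κ_2(A)·‖δb‖/‖b‖ = 0.3889


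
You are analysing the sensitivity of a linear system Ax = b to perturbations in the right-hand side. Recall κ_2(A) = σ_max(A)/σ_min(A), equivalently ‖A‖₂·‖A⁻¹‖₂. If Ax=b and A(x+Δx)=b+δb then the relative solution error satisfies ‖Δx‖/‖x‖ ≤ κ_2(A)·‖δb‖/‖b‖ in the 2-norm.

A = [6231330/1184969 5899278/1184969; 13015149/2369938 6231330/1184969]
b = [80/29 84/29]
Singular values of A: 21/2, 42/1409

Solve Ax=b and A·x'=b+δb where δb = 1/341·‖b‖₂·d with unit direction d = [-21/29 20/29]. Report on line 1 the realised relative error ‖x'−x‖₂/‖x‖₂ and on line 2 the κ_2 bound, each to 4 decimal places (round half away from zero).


largest singular value 21/2, smallest 42/1409
κ_2(A) = (21/2) / (42/1409) = 352.2500
bound on ‖Δx‖/‖x‖: κ·ε = 352.2500·1/341 = 1.0330
solve Ax = b  →  x = [0.2759 0.2627]
‖b‖₂ = 4.0000 and ‖x‖₂ = 0.3810
re-solving with b+δb shifts x by Δx of norm 0.3935
relative error = 1.0330
tightness: 1.0330 against a bound of 1.0330; the bound is attained (ratio 1)

1.0330
1.0330


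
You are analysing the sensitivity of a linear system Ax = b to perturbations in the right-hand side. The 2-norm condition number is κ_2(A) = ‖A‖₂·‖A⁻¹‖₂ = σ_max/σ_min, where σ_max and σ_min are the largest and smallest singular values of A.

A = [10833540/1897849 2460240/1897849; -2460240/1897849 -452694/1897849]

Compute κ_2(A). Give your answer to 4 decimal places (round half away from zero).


AᵀA = [73419613200/2142671521 16518051360/2142671521; 16518051360/2142671521 3722613156/2142671521]; tr = 45890676/1274641, det = 129600/1274641
char-poly roots: 36 and 3600/1274641
κ = σ_max/σ_min = 6/(60/1129) = 112.9000

112.9000


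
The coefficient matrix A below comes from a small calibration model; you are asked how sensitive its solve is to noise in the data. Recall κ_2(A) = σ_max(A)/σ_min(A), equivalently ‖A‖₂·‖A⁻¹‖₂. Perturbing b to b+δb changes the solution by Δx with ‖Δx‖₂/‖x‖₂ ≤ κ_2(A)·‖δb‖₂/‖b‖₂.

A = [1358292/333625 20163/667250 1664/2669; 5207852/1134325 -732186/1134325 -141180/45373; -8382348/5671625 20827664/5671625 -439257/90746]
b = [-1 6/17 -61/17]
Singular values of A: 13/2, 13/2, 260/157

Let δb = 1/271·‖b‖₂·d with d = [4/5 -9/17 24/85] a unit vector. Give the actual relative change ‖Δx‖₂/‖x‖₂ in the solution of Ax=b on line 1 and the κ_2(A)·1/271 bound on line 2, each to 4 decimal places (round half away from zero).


largest singular value 13/2, smallest 260/157
κ_2(A) = (13/2) / (260/157) = 3.9250
κ_2(A)·‖δb‖/‖b‖ = 0.0145
solve Ax = b  →  x = [-0.2115 -1.2746 -0.1611]
2-norm of b is 3.7417; of x, 1.3020
with δb = [0.0110 -0.0073 0.0039], A·Δx = δb → ‖Δx‖ = 0.0083
relative error = 0.0064
tightness: 0.0064 against a bound of 0.0145 (unrounded ratio ≈ 0.4421)

0.0064
0.0145


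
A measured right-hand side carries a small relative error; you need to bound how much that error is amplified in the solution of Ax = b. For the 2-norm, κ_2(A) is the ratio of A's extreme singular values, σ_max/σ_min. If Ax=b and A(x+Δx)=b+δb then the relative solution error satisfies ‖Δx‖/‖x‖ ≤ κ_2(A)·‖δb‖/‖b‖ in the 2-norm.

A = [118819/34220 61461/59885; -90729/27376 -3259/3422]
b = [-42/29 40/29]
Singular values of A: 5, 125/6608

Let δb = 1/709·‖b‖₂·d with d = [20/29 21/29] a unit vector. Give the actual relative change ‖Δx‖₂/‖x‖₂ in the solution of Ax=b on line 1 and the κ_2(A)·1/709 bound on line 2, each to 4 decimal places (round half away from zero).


largest singular value 5, smallest 125/6608
condition number: 5 ÷ (125/6608) = 264.3200
κ_2(A)·‖δb‖/‖b‖ = 0.3728
solve Ax = b  →  x = [-0.3840 -0.1120]
2-norm of b is 2.0000; of x, 0.4000
with δb = [0.0019 0.0020], A·Δx = δb → ‖Δx‖ = 0.1491
dividing the unrounded norms, ‖Δx‖/‖x‖ = 0.3728
so the bound is sharp here: realised error equals the bound

0.3728
0.3728


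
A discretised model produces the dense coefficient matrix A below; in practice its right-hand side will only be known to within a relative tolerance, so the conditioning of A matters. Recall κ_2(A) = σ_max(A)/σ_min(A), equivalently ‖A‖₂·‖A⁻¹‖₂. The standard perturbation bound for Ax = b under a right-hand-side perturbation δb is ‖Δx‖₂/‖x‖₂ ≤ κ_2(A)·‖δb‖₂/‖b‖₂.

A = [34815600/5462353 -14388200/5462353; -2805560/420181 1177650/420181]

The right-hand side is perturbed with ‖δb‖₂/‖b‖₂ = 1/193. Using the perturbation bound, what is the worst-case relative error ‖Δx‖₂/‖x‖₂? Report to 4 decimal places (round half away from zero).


form AᵀA = [3023012142400/35478359449 -1259577126000/35478359449; -1259577126000/35478359449 524850842500/35478359449] with trace 20993272100/209931121 and determinant 16000000/209931121
solving λ² − 20993272100/209931121·λ + 16000000/209931121 = 0 gives λ = 100, 160000/209931121
κ = σ_max/σ_min = 10/(400/14489) = 362.2250
perturbation bound = 362.2250·1/193 = 1.8768

1.8768


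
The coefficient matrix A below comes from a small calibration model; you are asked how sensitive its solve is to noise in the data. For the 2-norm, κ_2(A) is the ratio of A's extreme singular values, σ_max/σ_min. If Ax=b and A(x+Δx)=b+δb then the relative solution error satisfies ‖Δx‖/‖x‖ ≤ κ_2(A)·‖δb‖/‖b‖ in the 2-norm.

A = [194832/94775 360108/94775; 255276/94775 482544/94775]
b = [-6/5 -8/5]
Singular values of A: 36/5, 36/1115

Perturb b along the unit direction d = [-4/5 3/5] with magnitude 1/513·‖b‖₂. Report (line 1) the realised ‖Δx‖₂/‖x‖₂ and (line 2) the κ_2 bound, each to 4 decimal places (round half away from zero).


from the listed singular values, σ₁ = 36/5, σ_n = 36/1115
κ = σ_max/σ_min = (36/5)/(36/1115) = 223.0000
perturbation bound = 223.0000·1/513 = 0.4347
solve Ax = b  →  x = [-0.1307 -0.2451]
‖b‖₂ = 2.0000 and ‖x‖₂ = 0.2778
δb = ε·‖b‖·d = [-0.0031 0.0023]; solving A·Δx = δb gives ‖Δx‖ = 0.1207
relative error = 0.4347
tightness: 0.4347 against a bound of 0.4347; the bound is attained (ratio 1)

0.4347
0.4347


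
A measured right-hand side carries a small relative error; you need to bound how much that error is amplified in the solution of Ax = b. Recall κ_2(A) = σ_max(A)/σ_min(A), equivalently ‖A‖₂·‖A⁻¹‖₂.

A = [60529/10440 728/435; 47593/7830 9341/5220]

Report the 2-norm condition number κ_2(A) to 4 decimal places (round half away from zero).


378.0000

M = AᵀA = [82301233/1166400 1000181/48600; 1000181/48600 194497/32400]. tr(M)=3572125/46656, det(M)=30625/746496
λ_max, λ_min = (3572125/46656 ± √12759719805625/2176782336)/2 = 1225/16, 25/46656
so κ_2 = √((1225/16) / (25/46656)) = 378.0000


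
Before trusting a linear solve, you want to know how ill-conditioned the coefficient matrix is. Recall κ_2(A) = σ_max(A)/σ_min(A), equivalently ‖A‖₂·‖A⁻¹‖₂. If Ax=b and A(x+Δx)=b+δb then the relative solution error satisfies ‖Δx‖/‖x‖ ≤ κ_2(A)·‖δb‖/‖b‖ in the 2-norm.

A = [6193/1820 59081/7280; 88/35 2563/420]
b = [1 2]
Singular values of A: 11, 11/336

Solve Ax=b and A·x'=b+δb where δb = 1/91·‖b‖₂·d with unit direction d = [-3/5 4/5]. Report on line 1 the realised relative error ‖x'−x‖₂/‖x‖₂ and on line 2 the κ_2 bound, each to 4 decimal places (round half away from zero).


σ_max = 11, σ_min = 11/336
κ_2(A) = 11 / (11/336) = 336.0000
perturbation bound = 336.0000·1/91 = 3.6923
solve Ax = b  →  x = [-28.1259 11.9161]
2-norm of b is 2.2361; of x, 30.5460
δb = ε·‖b‖·d = [-0.0147 0.0197]; solving A·Δx = δb gives ‖Δx‖ = 0.7506
realised ‖Δx‖/‖x‖ = 0.0246
so the bound overstates the realised error by a factor of ≈ 150.2664 (computed from the unrounded values)

0.0246
3.6923


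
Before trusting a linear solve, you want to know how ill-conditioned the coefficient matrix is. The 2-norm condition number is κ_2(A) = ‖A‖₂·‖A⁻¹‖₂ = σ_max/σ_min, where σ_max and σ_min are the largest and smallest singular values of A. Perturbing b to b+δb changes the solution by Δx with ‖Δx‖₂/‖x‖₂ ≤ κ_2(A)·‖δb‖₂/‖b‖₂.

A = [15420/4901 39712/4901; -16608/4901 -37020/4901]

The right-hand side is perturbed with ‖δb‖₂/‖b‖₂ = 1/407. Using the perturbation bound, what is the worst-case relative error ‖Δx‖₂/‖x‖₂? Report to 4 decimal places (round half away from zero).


form AᵀA = [610704/28561 1459200/28561; 1459200/28561 3504784/28561] with trace 24352/169 and determinant 2304/169
eigenvalues of AᵀA: λ = (tr ± √(tr²−4·det))/2 = 144, 16/169
so κ_2 = √(144 / (16/169)) = 39.0000
worst-case relative error ≤ 39.0000 × 1/407 = 0.0958

0.0958


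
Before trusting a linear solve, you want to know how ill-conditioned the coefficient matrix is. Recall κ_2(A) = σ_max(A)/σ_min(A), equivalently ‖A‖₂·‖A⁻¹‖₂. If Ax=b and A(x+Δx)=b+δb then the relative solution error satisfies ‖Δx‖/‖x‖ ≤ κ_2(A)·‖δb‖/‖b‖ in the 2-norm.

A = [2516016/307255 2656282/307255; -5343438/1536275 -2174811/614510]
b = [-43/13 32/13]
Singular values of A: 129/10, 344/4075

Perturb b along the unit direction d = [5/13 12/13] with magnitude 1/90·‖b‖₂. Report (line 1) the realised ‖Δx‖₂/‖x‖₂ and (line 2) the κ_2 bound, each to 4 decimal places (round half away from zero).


0.0458
1.6979

σ_max = 129/10, σ_min = 344/4075
condition number: (129/10) ÷ (344/4075) = 152.8125
worst-case relative error ≤ 152.8125 × 1/90 = 1.6979
solve Ax = b  →  x = [-8.7919 7.9451]
‖b‖ = 4.1231, ‖x‖ = 11.8500
with δb = [0.0176 0.0423], A·Δx = δb → ‖Δx‖ = 0.5427
realised ‖Δx‖/‖x‖ = 0.0458
tightness: 0.0458 against a bound of 1.6979 (unrounded ratio ≈ 0.0270)


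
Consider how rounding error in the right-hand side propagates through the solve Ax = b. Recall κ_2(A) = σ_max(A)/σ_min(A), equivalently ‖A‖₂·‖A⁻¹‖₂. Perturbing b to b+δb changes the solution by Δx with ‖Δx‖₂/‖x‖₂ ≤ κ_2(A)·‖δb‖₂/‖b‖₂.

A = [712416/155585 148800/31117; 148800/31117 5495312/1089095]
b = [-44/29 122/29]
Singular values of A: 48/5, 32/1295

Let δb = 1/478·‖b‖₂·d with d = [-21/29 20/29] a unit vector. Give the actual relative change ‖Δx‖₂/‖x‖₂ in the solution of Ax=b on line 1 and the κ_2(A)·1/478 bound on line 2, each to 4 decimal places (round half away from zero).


from the listed singular values, σ₁ = 48/5, σ_n = 32/1295
κ = σ_max/σ_min = (48/5)/(32/1295) = 388.5000
κ_2(A)·‖δb‖/‖b‖ = 0.8128
solve Ax = b  →  x = [-117.0761 111.7888]
‖b‖ = 4.4721, ‖x‖ = 161.8751
re-solving with b+δb shifts x by Δx of norm 0.3786
dividing the unrounded norms, ‖Δx‖/‖x‖ = 0.0023
realised/bound (from unrounded values) ≈ 0.0029

0.0023
0.8128


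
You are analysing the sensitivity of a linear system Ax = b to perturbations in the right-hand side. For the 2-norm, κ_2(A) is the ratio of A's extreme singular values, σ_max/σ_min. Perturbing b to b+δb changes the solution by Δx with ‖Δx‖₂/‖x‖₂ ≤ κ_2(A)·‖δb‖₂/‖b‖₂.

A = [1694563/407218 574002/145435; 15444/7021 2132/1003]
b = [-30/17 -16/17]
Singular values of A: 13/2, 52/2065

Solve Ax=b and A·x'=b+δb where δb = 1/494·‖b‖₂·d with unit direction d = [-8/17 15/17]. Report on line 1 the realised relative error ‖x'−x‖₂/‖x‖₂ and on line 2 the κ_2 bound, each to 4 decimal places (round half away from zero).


0.5225
0.5225

largest singular value 13/2, smallest 52/2065
κ_2(A) = (13/2) / (52/2065) = 258.1250
bound on ‖Δx‖/‖x‖: κ·ε = 258.1250·1/494 = 0.5225
solve Ax = b  →  x = [-0.2228 -0.2122]
‖b‖₂ = 2.0000 and ‖x‖₂ = 0.3077
re-solving with b+δb shifts x by Δx of norm 0.1608
realised ‖Δx‖/‖x‖ = 0.5225
so the bound is sharp here: realised error equals the bound


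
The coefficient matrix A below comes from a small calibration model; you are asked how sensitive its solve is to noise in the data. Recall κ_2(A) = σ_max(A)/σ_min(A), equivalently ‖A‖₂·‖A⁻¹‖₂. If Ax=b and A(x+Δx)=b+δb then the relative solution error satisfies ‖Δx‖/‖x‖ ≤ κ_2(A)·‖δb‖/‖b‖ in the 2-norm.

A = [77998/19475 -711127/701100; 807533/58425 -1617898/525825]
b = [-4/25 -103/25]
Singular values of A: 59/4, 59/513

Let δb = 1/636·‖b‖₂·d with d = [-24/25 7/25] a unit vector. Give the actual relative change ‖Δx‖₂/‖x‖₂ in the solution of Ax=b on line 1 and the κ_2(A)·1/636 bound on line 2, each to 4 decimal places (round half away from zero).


0.0065
0.2017

from the listed singular values, σ₁ = 59/4, σ_n = 59/513
condition number: (59/4) ÷ (59/513) = 128.2500
bound on ‖Δx‖/‖x‖: κ·ε = 128.2500·1/636 = 0.2017
solve Ax = b  →  x = [-2.1732 -8.4233]
‖b‖₂ = 4.1231 and ‖x‖₂ = 8.6991
with δb = [-0.0062 0.0018], A·Δx = δb → ‖Δx‖ = 0.0564
relative error = 0.0065
so the bound overstates the realised error by a factor of ≈ 31.1203 (computed from the unrounded values)


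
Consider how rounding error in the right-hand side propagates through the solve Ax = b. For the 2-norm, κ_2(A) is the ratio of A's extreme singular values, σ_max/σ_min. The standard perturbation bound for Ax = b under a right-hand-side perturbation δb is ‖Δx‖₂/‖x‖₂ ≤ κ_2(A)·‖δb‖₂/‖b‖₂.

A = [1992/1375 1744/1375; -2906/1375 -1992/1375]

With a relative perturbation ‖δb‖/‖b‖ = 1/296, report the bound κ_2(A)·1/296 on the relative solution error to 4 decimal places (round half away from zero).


form AᵀA = [496516/75625 370512/75625; 370512/75625 280384/75625] with trace 31076/3025 and determinant 1024/3025
eigenvalues of AᵀA: λ = (tr ± √(tr²−4·det))/2 = 256/25, 4/121
κ = σ_max/σ_min = (16/5)/(2/11) = 17.6000
κ_2(A)·‖δb‖/‖b‖ = 0.0595

0.0595


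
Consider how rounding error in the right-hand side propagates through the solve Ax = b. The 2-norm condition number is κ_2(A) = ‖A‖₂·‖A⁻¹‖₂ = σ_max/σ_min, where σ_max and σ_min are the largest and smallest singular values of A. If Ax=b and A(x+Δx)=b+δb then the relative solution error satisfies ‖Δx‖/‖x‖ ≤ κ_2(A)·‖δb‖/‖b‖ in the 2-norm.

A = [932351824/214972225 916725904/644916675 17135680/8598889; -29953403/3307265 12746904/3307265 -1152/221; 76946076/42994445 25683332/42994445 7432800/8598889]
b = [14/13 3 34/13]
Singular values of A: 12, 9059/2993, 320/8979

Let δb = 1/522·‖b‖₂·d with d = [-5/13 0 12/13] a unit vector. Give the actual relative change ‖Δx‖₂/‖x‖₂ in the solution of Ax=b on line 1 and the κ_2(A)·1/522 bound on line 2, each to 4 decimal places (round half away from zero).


from the listed singular values, σ₁ = 12, σ_n = 320/8979
κ_2(A) = 12 / (320/8979) = 336.7125
bound on ‖Δx‖/‖x‖: κ·ε = 336.7125·1/522 = 0.6450
solve Ax = b  →  x = [-25.2161 8.3872 49.4381]
2-norm of b is 4.1231; of x, 56.1277
with δb = [-0.0030 0.0000 0.0073], A·Δx = δb → ‖Δx‖ = 0.2216
relative error = 0.0039
so the bound overstates the realised error by a factor of ≈ 163.3557 (computed from the unrounded values)

0.0039
0.6450


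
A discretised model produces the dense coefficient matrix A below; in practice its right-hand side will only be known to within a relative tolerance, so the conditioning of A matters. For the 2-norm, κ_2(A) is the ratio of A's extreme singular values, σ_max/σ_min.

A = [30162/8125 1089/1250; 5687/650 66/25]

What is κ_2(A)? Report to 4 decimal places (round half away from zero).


45.0000

M = AᵀA = [141140329/1562500 10285968/390625; 10285968/390625 12075921/1562500]. tr(M)=122573/1250, det(M)=1185921/250000
eigenvalues of AᵀA: λ = (tr ± √(tr²−4·det))/2 = 9801/100, 121/2500
so κ_2 = √((9801/100) / (121/2500)) = 45.0000


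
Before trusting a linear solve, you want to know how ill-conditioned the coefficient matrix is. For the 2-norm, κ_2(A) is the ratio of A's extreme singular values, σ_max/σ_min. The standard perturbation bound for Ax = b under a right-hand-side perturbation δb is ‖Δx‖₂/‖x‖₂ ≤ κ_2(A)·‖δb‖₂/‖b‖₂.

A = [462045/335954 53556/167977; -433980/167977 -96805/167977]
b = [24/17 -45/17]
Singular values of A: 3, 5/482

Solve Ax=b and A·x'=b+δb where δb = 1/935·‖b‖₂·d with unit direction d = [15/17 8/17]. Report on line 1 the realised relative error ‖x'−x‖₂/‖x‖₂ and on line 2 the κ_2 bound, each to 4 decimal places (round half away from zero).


σ_max = 3, σ_min = 5/482
condition number: 3 ÷ (5/482) = 289.2000
worst-case relative error ≤ 289.2000 × 1/935 = 0.3093
solve Ax = b  →  x = [0.9756 0.2195]
‖b‖₂ = 3.0000 and ‖x‖₂ = 1.0000
δb = ε·‖b‖·d = [0.0028 0.0015]; solving A·Δx = δb gives ‖Δx‖ = 0.3093
realised ‖Δx‖/‖x‖ = 0.3093
tightness: 0.3093 against a bound of 0.3093; the bound is attained (ratio 1)

0.3093
0.3093


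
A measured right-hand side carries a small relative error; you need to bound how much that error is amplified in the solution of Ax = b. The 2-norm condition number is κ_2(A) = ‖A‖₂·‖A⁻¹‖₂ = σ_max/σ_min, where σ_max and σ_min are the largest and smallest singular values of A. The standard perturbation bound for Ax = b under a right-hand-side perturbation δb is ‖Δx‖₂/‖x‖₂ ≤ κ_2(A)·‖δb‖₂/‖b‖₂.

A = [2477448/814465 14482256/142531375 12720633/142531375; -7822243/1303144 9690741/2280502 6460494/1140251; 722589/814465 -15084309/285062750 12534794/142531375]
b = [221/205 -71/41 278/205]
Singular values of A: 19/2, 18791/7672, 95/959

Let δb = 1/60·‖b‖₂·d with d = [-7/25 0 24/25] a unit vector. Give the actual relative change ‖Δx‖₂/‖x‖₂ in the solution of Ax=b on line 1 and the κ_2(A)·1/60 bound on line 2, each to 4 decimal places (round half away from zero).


0.0408
1.5983

σ_max = 19/2, σ_min = 95/959
condition number: (19/2) ÷ (95/959) = 95.9000
bound on ‖Δx‖/‖x‖: κ·ε = 95.9000·1/60 = 1.5983
solve Ax = b  →  x = [0.4408 -7.9983 6.1601]
2-norm of b is 2.4495; of x, 10.1052
re-solving with b+δb shifts x by Δx of norm 0.4121
dividing the unrounded norms, ‖Δx‖/‖x‖ = 0.0408
tightness: 0.0408 against a bound of 1.5983 (unrounded ratio ≈ 0.0255)


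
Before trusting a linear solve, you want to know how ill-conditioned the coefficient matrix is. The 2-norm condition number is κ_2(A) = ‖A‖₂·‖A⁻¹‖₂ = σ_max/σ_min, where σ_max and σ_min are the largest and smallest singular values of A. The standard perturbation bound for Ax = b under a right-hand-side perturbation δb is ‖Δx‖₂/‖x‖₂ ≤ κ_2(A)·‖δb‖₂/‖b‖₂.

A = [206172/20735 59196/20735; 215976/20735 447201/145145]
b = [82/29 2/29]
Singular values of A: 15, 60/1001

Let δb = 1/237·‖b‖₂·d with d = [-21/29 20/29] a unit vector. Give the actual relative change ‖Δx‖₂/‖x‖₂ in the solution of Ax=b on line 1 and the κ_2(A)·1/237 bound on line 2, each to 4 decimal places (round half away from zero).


largest singular value 15, smallest 60/1001
condition number: 15 ÷ (60/1001) = 250.2500
κ_2(A)·‖δb‖/‖b‖ = 1.0559
solve Ax = b  →  x = [9.4707 -31.9947]
2-norm of b is 2.8284; of x, 33.3669
δb = ε·‖b‖·d = [-0.0086 0.0082]; solving A·Δx = δb gives ‖Δx‖ = 0.1991
dividing the unrounded norms, ‖Δx‖/‖x‖ = 0.0060
tightness: 0.0060 against a bound of 1.0559 (unrounded ratio ≈ 0.0057)

0.0060
1.0559


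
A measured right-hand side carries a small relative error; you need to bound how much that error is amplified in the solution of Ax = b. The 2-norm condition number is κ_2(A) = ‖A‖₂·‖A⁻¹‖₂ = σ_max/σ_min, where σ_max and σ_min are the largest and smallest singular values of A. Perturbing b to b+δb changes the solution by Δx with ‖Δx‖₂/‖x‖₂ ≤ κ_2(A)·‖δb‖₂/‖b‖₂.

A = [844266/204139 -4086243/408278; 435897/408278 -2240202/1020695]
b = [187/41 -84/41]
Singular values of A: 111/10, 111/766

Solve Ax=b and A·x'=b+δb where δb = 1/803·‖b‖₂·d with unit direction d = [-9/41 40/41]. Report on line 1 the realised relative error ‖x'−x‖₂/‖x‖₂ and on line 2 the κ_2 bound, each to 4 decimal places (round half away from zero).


0.0021
0.0954

largest singular value 111/10, smallest 111/766
condition number: (111/10) ÷ (111/766) = 76.6000
perturbation bound = 76.6000·1/803 = 0.0954
solve Ax = b  →  x = [-18.9716 -8.2952]
2-norm of b is 5.0000; of x, 20.7058
δb = ε·‖b‖·d = [-0.0014 0.0061]; solving A·Δx = δb gives ‖Δx‖ = 0.0430
realised ‖Δx‖/‖x‖ = 0.0021
realised/bound (from unrounded values) ≈ 0.0218


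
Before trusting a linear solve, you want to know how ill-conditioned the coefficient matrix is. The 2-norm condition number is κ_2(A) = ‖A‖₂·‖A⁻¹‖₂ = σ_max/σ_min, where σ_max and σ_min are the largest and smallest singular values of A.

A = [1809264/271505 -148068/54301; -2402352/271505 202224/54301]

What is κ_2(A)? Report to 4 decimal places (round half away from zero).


208.8500

M = AᵀA = [361789254144/2948598601 -150741466560/2948598601; -150741466560/2948598601 62818678800/2948598601]. tr(M)=2512472976/17447329, det(M)=8294400/17447329
λ_max, λ_min = (2512472976/17447329 ± √6311941594627666176/304409289234241)/2 = 144, 57600/17447329
κ = σ_max/σ_min = 12/(240/4177) = 208.8500


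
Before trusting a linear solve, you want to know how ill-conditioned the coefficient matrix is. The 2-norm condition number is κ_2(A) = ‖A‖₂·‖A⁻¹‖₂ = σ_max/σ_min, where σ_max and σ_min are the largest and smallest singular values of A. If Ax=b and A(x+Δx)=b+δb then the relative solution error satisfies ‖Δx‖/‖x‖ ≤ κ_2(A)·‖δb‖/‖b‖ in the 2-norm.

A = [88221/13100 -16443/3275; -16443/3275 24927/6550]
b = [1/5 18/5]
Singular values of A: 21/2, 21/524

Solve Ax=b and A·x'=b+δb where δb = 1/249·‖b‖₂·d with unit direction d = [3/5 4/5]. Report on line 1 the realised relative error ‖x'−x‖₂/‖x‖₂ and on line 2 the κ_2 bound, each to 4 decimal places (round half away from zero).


from the listed singular values, σ₁ = 21/2, σ_n = 21/524
κ = σ_max/σ_min = (21/2)/(21/524) = 262.0000
worst-case relative error ≤ 262.0000 × 1/249 = 1.0522
solve Ax = b  →  x = [44.7619 60.0000]
2-norm of b is 3.6056; of x, 74.8574
Δx = A⁻¹·δb where δb = 1/249·3.6056·d; ‖Δx‖ = 0.3613
dividing the unrounded norms, ‖Δx‖/‖x‖ = 0.0048
realised/bound (from unrounded values) ≈ 0.0046

0.0048
1.0522


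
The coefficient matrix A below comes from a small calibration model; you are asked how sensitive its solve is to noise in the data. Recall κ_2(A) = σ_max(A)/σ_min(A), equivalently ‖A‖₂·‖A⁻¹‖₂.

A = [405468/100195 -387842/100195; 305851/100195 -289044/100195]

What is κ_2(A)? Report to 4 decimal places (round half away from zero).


345.5000

form AᵀA = [10317965329/401561521 -9826476660/401561521; -9826476660/401561521 9358714036/401561521] with trace 23396765/477481 and determinant 9604/477481
eigenvalues of AᵀA: λ = (tr ± √(tr²−4·det))/2 = 49, 196/477481
κ = σ_max/σ_min = 7/(14/691) = 345.5000


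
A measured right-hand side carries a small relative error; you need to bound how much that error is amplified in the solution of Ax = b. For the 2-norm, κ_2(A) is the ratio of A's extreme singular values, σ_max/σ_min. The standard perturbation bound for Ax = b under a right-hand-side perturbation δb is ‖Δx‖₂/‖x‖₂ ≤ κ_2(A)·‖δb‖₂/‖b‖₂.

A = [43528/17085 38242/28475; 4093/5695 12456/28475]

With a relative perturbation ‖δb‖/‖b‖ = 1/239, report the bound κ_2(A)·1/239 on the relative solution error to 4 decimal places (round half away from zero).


AᵀA = [81818425/11675889 14540360/3891963; 14540360/3891963 2588164/1297321]; tr = 363709/40401, det = 100/4489
solving λ² − 363709/40401·λ + 100/4489 = 0 gives λ = 9, 100/40401
κ_2(A) = √(λ_max/λ_min) = √(9 / (100/40401)) = 60.3000
worst-case relative error ≤ 60.3000 × 1/239 = 0.2523

0.2523


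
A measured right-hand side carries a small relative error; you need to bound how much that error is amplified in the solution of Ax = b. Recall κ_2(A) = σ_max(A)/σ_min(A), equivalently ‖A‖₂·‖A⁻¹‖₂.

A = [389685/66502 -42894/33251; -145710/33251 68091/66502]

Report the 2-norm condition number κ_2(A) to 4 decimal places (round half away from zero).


form AᵀA = [236780015625/4422516004 -13318344000/1105629001; -13318344000/1105629001 11995965225/4422516004] with trace 73996425/1315442 and determinant 1265625/10523536
λ_max, λ_min = (73996425/1315442 ± √1368659621160000/432596913841)/2 = 225/4, 5625/2630884
so κ_2 = √((225/4) / (5625/2630884)) = 162.2000

162.2000


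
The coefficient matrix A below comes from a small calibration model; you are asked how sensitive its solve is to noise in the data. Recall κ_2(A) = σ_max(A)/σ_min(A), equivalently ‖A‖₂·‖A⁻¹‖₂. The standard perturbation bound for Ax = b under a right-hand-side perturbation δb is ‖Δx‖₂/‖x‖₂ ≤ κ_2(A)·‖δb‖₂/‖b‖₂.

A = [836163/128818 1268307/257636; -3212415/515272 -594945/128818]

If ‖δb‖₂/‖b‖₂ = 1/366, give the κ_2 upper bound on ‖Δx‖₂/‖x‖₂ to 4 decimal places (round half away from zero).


AᵀA = [25572303369/315701824 4794569577/78925456; 4794569577/78925456 3596243589/78925456]; tr = 39957277725/315701824, det = 2562890625/5051229184
λ_max, λ_min = (39957277725/315701824 ± √1596381765881524925625/99667641676926976)/2 = 2025/16, 1265625/315701824
κ_2(A) = √(λ_max/λ_min) = √((2025/16) / (1265625/315701824)) = 177.6800
bound on ‖Δx‖/‖x‖: κ·ε = 177.6800·1/366 = 0.4855

0.4855


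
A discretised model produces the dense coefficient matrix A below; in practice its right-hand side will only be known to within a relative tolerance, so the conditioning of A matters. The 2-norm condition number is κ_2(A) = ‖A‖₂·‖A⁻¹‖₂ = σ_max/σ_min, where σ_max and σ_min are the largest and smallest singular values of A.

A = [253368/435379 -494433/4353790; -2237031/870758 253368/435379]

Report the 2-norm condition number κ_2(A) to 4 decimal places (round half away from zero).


M = AᵀA = [3129737697/451052644 -880200432/563815805; -880200432/563815805 3964305969/11276316100]. tr(M)=24452037/3354050, det(M)=59049/26832400
λ_max, λ_min = (24452037/3354050 ± √149450771700036/2812412850625)/2 = 729/100, 81/268324
σ_max=√(729/100)=(27/10), σ_min=√(81/268324)=(9/518) → κ = 155.4000

155.4000


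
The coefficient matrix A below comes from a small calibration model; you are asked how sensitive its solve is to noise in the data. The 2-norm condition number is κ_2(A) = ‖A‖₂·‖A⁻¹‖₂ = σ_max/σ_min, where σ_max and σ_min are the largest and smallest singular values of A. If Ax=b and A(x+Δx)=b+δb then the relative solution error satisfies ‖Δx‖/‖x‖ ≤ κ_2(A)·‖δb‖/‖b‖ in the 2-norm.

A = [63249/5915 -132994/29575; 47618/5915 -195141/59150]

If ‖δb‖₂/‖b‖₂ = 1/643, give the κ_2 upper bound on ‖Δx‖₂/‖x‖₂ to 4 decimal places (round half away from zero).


AᵀA = [250716397/1399489 -522313983/6997445; -522313983/6997445 4353185041/139948900]; tr = 174111389/828100, det = 707281/828100
eigenvalues of AᵀA: λ = (tr ± √(tr²−4·det))/2 = 841/4, 841/207025
σ_max=√(841/4)=(29/2), σ_min=√(841/207025)=(29/455) → κ = 227.5000
bound on ‖Δx‖/‖x‖: κ·ε = 227.5000·1/643 = 0.3538

0.3538


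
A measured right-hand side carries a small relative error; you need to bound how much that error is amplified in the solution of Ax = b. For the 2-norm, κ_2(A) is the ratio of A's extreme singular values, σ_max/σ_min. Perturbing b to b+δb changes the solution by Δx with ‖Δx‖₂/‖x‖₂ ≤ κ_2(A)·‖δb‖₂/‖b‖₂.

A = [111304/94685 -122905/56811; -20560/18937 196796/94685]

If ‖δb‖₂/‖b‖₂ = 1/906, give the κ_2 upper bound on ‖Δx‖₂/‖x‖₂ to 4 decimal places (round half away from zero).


AᵀA = [27296576/10660225 -6139880/1279227; -6139880/1279227 863494609/95942025]; tr = 1109163793/95942025, det = 21381376/2398550625
λ_max, λ_min = (1109163793/95942025 ± √1967865760160689/14727795457761)/2 = 289/25, 73984/95942025
σ_max=√(289/25)=(17/5), σ_min=√(73984/95942025)=(272/9795) → κ = 122.4375
κ_2(A)·‖δb‖/‖b‖ = 0.1351

0.1351
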